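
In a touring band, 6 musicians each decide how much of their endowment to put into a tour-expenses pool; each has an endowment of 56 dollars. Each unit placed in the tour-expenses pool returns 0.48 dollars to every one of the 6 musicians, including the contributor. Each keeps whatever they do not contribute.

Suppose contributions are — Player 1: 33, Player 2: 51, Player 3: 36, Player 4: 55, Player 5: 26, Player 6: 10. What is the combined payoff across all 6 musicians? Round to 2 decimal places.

732.68 dollars

Total contributed: 33 + 51 + 36 + 55 + 26 + 10 = 211; total kept: 6 × 56 − 211 = 125.
The tour-expenses pool pays out 0.48 × 6 × 211 = 607.68 in aggregate.
Group total = 125 + 607.68 = 732.68.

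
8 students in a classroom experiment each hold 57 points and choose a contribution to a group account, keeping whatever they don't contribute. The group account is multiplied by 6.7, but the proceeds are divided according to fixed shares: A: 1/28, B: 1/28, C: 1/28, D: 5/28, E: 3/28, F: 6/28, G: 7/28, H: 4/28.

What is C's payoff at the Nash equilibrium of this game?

97.92 points

A player with share s gets back 6.7·s per unit contributed, so full contribution is dominant for anyone with s > 1/6.7 = 0.1493 and zero contribution is dominant for anyone below.
The shares above 0.1493 belong to D, F and G, contributing 57 each; the remaining 5 contribute 0. Total contributed: 171.
C keeps 57 and receives 6.7 × 171 × 1/28 = 40.92 from the group account, for a payoff of 97.92.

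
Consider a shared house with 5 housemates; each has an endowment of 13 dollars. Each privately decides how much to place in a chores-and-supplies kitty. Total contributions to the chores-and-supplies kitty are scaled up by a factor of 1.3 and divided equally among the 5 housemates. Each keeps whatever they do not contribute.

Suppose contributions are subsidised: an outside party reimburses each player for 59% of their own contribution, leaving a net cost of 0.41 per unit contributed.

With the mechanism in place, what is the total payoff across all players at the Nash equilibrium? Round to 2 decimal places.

Even with the mechanism, each unit contributed returns only (1.3/5) / 0.41 = 0.6341 per unit of net cost, so contributing nothing is still dominant.
Everyone keeps their endowment and the group total is 5 × 13 = 65.

65.00 dollars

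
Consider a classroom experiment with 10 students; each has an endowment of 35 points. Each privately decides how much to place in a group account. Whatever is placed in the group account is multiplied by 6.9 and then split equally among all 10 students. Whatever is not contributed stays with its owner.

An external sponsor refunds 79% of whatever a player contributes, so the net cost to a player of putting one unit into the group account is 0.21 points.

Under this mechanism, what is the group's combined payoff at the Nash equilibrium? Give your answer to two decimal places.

The effective private return per unit is now (6.9/10) / 0.21 = 3.2857 > 1, so every player's dominant strategy flips to full contribution.
So the Nash equilibrium is full contribution by all 10; the group earns 10 × (35 × 0.79 + 6.9 × 35) = 2691.50.

2691.50 points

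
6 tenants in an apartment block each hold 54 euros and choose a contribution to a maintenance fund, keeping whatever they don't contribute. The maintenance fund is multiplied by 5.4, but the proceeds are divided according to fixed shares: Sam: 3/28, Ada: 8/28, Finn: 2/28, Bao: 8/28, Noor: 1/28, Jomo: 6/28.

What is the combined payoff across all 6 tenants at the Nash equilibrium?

1036.80 euros

A player with share s gets back 5.4·s per unit contributed, so full contribution is dominant for anyone with s > 1/5.4 = 0.1852 and zero contribution is dominant for anyone below.
Ada, Bao and Jomo clear that bar, contributing 54 each; the remaining 3 contribute 0. Total contributed: 162.
The maintenance fund pays out 5.4 × 162 = 874.80 in total (split across the unequal shares, but the aggregate is all that matters for the group sum).
The 3 free-riders keep 54 each, adding 162. Group total = 162 + 874.80 = 1036.80.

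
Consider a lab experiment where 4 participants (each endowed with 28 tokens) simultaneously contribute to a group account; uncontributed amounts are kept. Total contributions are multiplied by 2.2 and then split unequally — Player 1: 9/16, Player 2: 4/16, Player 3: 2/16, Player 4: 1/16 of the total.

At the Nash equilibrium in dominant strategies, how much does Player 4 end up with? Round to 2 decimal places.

31.85 tokens

A player with share s gets back 2.2·s per unit contributed, so full contribution is dominant for anyone with s > 1/2.2 = 0.4545 and zero contribution is dominant for anyone below.
Player 1 alone (share 9/16) is above the threshold, contributing 28; the remaining 3 contribute 0. Total contributed: 28.
Player 4 keeps 28 and receives 2.2 × 28 × 1/16 = 3.85 from the group account, for a payoff of 31.85.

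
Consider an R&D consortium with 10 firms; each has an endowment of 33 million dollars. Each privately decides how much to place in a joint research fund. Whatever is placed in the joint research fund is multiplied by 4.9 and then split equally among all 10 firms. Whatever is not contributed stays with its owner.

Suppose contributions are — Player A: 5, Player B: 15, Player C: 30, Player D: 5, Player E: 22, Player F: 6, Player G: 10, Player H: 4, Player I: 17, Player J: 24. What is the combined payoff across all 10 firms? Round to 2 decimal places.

868.20 million dollars

Total contributed: 5 + 15 + 30 + 5 + 22 + 6 + 10 + 4 + 17 + 24 = 138; total kept: 10 × 33 − 138 = 192.
The joint research fund pays out 4.9 × 138 = 676.20 in aggregate.
Group total = 192 + 676.20 = 868.20.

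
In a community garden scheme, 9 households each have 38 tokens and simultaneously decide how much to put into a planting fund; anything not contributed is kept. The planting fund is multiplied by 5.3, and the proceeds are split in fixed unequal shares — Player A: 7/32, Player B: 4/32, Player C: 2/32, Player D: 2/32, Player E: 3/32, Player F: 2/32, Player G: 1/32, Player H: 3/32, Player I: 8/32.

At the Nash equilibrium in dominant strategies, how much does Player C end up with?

63.18 tokens

Each unit j contributes comes back to j as 5.3 × (j's share), so j prefers to contribute only if that share exceeds 1/5.3 = 0.1887; otherwise keeping the unit dominates.
Player A and Player I clear that bar, contributing 38 each; the remaining 7 contribute 0. Total contributed: 76.
Player C keeps 38 and receives 5.3 × 76 × 2/32 = 25.18 from the planting fund, for a payoff of 63.18.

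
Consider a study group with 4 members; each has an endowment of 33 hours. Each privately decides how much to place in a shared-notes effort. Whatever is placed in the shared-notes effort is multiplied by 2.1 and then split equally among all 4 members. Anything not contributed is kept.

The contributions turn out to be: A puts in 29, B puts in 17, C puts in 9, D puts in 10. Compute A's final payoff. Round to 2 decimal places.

Total contributed: 29 + 17 + 9 + 10 = 65.
Each receives 2.1 × 65 / 4 = 34.13 from the shared-notes effort.
A keeps 33 − 29 = 4, so A's payoff is 4 + 34.13 = 38.13.

38.13 hours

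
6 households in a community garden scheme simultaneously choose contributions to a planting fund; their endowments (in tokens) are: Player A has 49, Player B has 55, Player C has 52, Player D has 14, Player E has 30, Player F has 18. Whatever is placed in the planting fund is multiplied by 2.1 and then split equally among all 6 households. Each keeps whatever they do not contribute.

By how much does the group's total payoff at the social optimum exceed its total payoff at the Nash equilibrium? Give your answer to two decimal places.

The private return per contributed unit is 2.1/6 = 0.3500 < 1 for every player regardless of endowment, so the Nash equilibrium is zero contribution and the group total is Σ E_j = 49 + 55 + 52 + 14 + 30 + 18 = 218.
Each contributed unit returns 2.100 to the group, so the social optimum is full contribution by everyone: group total = 2.100 × 218 = 457.80.
Efficiency loss = (2.100 − 1) × 218 = 239.80.

239.80 tokens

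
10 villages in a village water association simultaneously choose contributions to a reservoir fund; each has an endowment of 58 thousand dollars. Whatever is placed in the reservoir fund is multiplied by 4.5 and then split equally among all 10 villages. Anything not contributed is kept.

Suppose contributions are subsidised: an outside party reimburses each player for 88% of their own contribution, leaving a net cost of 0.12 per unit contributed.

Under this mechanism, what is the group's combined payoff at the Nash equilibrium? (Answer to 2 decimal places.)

3120.40 thousand dollars

Under the mechanism each unit contributed yields (4.5/10) / 0.12 = 3.7500 back to its contributor per unit of net cost, which exceeds 1, making full contribution the dominant choice for everyone.
So the Nash equilibrium is full contribution by all 10; the group earns 10 × (58 × 0.88 + 4.5 × 58) = 3120.40.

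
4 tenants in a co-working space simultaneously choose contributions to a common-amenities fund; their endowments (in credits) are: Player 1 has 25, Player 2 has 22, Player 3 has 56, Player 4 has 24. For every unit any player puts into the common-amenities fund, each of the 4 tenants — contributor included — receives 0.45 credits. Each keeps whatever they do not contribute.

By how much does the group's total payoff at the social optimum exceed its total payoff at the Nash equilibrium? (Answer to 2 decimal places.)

The private return per contributed unit is 0.45 < 1 for everyone, so the Nash equilibrium is zero contribution and the group total is Σ E_j = 25 + 22 + 56 + 24 = 127.
Each contributed unit returns 1.800 to the group, so the social optimum is full contribution by everyone: group total = 1.800 × 127 = 228.60.
Efficiency loss = (1.800 − 1) × 127 = 101.60.

101.60 credits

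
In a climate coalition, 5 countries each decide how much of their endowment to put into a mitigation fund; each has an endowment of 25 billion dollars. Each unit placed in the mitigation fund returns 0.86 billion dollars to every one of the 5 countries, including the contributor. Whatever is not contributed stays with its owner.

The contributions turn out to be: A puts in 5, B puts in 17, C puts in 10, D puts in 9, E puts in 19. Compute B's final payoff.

59.60 billion dollars

Total contributed: 5 + 17 + 10 + 9 + 19 = 60.
Each receives 0.86 × 60 = 51.60 from the mitigation fund.
B keeps 25 − 17 = 8, so B's payoff is 8 + 51.60 = 59.60.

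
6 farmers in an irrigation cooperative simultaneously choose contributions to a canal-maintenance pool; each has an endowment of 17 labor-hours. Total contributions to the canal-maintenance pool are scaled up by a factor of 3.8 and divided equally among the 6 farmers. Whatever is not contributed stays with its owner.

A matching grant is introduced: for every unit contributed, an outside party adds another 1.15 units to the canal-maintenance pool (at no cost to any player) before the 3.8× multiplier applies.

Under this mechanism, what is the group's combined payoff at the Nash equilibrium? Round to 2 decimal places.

833.34 labor-hours

Under the mechanism each unit contributed yields 3.8 × 2.15 / 6 = 1.3617 back to its contributor per unit of net cost, which exceeds 1, making full contribution the dominant choice for everyone.
So the Nash equilibrium is full contribution by all 6; the group earns 3.8 × 2.15 × 102 = 833.34.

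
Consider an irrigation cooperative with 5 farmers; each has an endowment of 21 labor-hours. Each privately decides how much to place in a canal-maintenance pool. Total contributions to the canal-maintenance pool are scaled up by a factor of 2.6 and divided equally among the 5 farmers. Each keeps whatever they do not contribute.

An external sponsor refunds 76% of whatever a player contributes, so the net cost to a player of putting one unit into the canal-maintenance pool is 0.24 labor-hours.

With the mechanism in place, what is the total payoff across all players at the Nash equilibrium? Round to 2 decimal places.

With the mechanism, a contributed unit returns (2.6/5) / 0.24 = 2.1667 per unit of net cost to the contributor — now above 1 — so contributing fully is weakly dominant for every player.
So the Nash equilibrium is full contribution by all 5; the group earns 5 × (21 × 0.76 + 2.6 × 21) = 352.80.

352.80 labor-hours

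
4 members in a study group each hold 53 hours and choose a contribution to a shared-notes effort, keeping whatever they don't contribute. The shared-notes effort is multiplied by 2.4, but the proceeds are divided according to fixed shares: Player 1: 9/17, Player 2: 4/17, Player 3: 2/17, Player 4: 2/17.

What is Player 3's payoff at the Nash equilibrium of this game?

67.96 hours

Player j's private return per contributed unit is 2.4 × (j's share). Contributing is weakly dominant for j when that share is at least 1/2.4 = 0.4167, and contributing 0 is dominant otherwise.
The only share above 0.4167 is Player 1's 9/17, contributing 53; the remaining 3 contribute 0. Total contributed: 53.
Player 3 keeps 53 and receives 2.4 × 53 × 2/17 = 14.96 from the shared-notes effort, for a payoff of 67.96.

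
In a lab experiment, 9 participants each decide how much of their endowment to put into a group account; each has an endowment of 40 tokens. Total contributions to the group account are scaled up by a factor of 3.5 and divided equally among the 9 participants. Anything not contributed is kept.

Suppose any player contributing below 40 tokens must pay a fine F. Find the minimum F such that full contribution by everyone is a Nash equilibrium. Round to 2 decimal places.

24.44 tokens

Given the others contribute fully, the best deviation is to contribute 0 (any partial contribution still incurs the fine and gives up units whose private return 0.3889 is below 1).
Deviating from 40 to 0 saves 40 tokens but forfeits the deviator's share of the drop in the group account: 3.5/9 × 40 = 15.56.
So the deviation gain is 40 − 15.56 = 24.44, and the fine must be at least 24.44 tokens to wipe it out.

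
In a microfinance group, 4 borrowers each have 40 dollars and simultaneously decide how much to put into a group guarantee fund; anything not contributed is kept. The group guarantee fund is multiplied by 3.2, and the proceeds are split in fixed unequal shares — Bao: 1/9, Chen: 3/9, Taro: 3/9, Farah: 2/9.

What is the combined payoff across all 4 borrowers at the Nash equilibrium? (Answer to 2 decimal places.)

336.00 dollars

Player j's private return per contributed unit is 3.2 × (j's share). Contributing is weakly dominant for j when that share is at least 1/3.2 = 0.3125, and contributing 0 is dominant otherwise.
Chen and Taro are above the threshold, contributing 40 each; the remaining 2 contribute 0. Total contributed: 80.
The group guarantee fund pays out 3.2 × 80 = 256.00 in total (split across the unequal shares, but the aggregate is all that matters for the group sum).
The 2 free-riders keep 40 each, adding 80. Group total = 80 + 256.00 = 336.00.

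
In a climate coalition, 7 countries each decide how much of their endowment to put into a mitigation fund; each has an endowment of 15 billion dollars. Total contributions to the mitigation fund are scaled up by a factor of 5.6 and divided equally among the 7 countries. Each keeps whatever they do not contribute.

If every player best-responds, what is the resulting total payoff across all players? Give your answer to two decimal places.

105.00 billion dollars

Each contributed unit returns 5.6/7 = 0.8000 to its contributor — below 1 — so contributing 0 is dominant for every player. At the Nash equilibrium everyone keeps their 15, and the group total is 7 × 15 = 105.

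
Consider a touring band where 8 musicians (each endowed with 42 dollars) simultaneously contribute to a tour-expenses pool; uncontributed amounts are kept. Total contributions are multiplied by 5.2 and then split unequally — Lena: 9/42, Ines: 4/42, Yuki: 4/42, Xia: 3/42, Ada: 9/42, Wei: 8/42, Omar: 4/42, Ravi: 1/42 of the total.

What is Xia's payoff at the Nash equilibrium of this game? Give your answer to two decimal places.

Player j's private return per contributed unit is 5.2 × (j's share). Contributing is weakly dominant for j when that share is at least 1/5.2 = 0.1923, and contributing 0 is dominant otherwise.
Lena and Ada are above the threshold, contributing 42 each; the remaining 6 contribute 0. Total contributed: 84.
Xia keeps 42 and receives 5.2 × 84 × 3/42 = 31.20 from the tour-expenses pool, for a payoff of 73.20.

73.20 dollars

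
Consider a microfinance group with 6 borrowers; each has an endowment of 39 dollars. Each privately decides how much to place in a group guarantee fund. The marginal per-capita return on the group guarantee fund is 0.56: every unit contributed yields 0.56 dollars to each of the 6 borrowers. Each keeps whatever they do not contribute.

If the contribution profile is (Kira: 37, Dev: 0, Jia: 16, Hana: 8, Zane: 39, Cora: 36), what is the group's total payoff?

554.96 dollars

Total contributed: 37 + 0 + 16 + 8 + 39 + 36 = 136; total kept: 6 × 39 − 136 = 98.
The group guarantee fund pays out 0.56 × 6 × 136 = 456.96 in aggregate.
Group total = 98 + 456.96 = 554.96.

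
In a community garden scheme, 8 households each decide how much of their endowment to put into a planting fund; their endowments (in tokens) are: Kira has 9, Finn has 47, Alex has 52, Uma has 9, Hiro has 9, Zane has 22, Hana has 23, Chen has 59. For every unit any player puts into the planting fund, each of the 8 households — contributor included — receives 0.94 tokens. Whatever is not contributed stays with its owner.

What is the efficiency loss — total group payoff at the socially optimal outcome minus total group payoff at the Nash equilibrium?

1499.60 tokens

The private return per contributed unit is 0.94 < 1 for everyone, so the Nash equilibrium is zero contribution and the group total is Σ E_j = 9 + 47 + 52 + 9 + 9 + 22 + 23 + 59 = 230.
Each contributed unit returns 7.520 to the group, so the social optimum is full contribution by everyone: group total = 7.520 × 230 = 1729.60.
Efficiency loss = (7.520 − 1) × 230 = 1499.60.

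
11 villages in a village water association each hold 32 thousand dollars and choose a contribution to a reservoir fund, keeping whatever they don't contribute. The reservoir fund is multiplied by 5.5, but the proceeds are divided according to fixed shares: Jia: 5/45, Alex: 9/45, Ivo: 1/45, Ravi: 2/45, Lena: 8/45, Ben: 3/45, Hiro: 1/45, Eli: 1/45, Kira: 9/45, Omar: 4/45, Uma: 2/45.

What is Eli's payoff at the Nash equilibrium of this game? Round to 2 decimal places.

Player j's private return per contributed unit is 5.5 × (j's share). Contributing is weakly dominant for j when that share is at least 1/5.5 = 0.1818, and contributing 0 is dominant otherwise.
Alex and Kira are above the threshold, contributing 32 each; the remaining 9 contribute 0. Total contributed: 64.
Eli keeps 32 and receives 5.5 × 64 × 1/45 = 7.82 from the reservoir fund, for a payoff of 39.82.

39.82 thousand dollars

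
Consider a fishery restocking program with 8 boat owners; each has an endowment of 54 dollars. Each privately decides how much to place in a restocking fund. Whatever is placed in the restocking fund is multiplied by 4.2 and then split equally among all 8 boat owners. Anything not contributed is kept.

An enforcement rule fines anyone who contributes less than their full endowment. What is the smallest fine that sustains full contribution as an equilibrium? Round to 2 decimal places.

Given the others contribute fully, the best deviation is to contribute 0 (any partial contribution still incurs the fine and gives up units whose private return 0.5250 is below 1).
Deviating from 54 to 0 saves 54 dollars but forfeits the deviator's share of the drop in the restocking fund: 4.2/8 × 54 = 28.35.
So the deviation gain is 54 − 28.35 = 25.65, and the fine must be at least 25.65 dollars to wipe it out.

25.65 dollars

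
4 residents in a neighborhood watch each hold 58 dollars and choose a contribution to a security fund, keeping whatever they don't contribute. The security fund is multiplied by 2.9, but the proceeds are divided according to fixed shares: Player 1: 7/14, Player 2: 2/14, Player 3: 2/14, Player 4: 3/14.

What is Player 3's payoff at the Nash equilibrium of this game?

82.03 dollars

Player j's private return per contributed unit is 2.9 × (j's share). Contributing is weakly dominant for j when that share is at least 1/2.9 = 0.3448, and contributing 0 is dominant otherwise.
Player 1 alone (share 7/14) is above the threshold, contributing 58; the remaining 3 contribute 0. Total contributed: 58.
Player 3 keeps 58 and receives 2.9 × 58 × 2/14 = 24.03 from the security fund, for a payoff of 82.03.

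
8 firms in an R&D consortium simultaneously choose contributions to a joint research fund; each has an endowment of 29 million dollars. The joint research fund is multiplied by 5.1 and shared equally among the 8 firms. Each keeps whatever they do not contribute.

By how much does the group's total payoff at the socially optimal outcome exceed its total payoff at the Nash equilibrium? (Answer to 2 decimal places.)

951.20 million dollars

Each contributed unit returns 5.1/8 = 0.6375 to its contributor — below 1 — so contributing 0 is dominant for every player. At the Nash equilibrium everyone keeps their 29, and the group total is 8 × 29 = 232.
Each contributed unit returns 5.100 to the group as a whole (0.6375 to each of 8 players), which exceeds 1, so the social optimum is full contribution: group total = 5.100 × 232 = 1183.20.
Efficiency loss = 1183.20 − 232 = 951.20.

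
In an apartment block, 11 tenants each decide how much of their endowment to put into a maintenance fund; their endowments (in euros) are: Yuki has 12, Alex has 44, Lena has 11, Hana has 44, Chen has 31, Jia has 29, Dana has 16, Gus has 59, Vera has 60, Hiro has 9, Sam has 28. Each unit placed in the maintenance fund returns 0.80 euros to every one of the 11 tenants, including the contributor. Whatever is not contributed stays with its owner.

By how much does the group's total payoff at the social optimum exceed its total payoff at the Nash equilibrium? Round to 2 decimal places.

The private return per contributed unit is 0.80 < 1 for everyone, so the Nash equilibrium is zero contribution and the group total is Σ E_j = 12 + 44 + 11 + 44 + 31 + 29 + 16 + 59 + 60 + 9 + 28 = 343.
Each contributed unit returns 8.800 to the group, so the social optimum is full contribution by everyone: group total = 8.800 × 343 = 3018.40.
Efficiency loss = (8.800 − 1) × 343 = 2675.40.

2675.40 euros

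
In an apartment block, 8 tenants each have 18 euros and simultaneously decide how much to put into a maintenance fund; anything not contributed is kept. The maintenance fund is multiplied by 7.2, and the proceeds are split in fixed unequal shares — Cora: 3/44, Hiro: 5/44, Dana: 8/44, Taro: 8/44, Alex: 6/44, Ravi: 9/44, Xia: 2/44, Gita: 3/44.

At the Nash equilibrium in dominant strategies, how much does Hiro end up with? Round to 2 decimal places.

For player j, contributing a unit is worthwhile iff 7.2 × (j's share) ≥ 1, i.e. iff j's share is at least 0.1389.
The shares above 0.1389 belong to Dana, Taro and Ravi, contributing 18 each; the remaining 5 contribute 0. Total contributed: 54.
Hiro keeps 18 and receives 7.2 × 54 × 5/44 = 44.18 from the maintenance fund, for a payoff of 62.18.

62.18 euros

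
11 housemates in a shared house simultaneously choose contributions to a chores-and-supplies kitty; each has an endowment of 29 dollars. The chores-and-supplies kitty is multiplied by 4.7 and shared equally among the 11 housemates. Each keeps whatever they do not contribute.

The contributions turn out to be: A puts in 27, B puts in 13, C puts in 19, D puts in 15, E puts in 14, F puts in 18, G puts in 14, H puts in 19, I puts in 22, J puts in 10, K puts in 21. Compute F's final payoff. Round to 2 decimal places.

93.04 dollars

Total contributed: 27 + 13 + 19 + 15 + 14 + 18 + 14 + 19 + 22 + 10 + 21 = 192.
Each receives 4.7 × 192 / 11 = 82.04 from the chores-and-supplies kitty.
F keeps 29 − 18 = 11, so F's payoff is 11 + 82.04 = 93.04.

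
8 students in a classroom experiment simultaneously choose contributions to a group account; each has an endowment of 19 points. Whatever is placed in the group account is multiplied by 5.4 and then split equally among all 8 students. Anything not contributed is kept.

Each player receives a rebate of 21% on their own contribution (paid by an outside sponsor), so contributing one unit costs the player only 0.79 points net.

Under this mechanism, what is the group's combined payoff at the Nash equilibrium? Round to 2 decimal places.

With the mechanism, a contributed unit returns (5.4/8) / 0.79 = 0.8544 per unit of net cost — still below 1 — so contributing 0 remains dominant for every player.
At the Nash equilibrium no one contributes; group total payoff = 8 × 19 = 152.

152.00 points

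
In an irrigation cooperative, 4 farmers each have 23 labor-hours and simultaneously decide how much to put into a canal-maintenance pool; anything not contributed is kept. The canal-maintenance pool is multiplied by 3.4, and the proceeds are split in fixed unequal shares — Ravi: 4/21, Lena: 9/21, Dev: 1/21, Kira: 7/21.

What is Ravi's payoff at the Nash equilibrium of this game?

52.79 labor-hours

Each unit j contributes comes back to j as 3.4 × (j's share), so j prefers to contribute only if that share exceeds 1/3.4 = 0.2941; otherwise keeping the unit dominates.
Lena and Kira are above the threshold, contributing 23 each; the remaining 2 contribute 0. Total contributed: 46.
Ravi keeps 23 and receives 3.4 × 46 × 4/21 = 29.79 from the canal-maintenance pool, for a payoff of 52.79.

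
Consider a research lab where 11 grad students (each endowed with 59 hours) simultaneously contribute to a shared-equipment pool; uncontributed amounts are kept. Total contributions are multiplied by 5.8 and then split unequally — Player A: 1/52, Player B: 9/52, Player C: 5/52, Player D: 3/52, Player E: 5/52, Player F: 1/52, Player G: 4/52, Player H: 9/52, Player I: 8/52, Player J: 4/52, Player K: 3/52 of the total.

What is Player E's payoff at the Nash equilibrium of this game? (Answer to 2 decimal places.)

A player with share s gets back 5.8·s per unit contributed, so full contribution is dominant for anyone with s > 1/5.8 = 0.1724 and zero contribution is dominant for anyone below.
Player B and Player H are above the threshold, contributing 59 each; the remaining 9 contribute 0. Total contributed: 118.
Player E keeps 59 and receives 5.8 × 118 × 5/52 = 65.81 from the shared-equipment pool, for a payoff of 124.81.

124.81 hours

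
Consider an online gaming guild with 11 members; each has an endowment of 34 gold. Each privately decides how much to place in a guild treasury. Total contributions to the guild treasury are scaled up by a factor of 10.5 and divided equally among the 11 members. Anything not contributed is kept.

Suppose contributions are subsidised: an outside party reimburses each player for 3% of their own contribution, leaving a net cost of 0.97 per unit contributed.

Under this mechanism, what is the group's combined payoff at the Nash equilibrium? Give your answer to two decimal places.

Even with the mechanism, each unit contributed returns only (10.5/11) / 0.97 = 0.9841 per unit of net cost, so contributing nothing is still dominant.
Everyone keeps their endowment and the group total is 11 × 34 = 374.

374.00 gold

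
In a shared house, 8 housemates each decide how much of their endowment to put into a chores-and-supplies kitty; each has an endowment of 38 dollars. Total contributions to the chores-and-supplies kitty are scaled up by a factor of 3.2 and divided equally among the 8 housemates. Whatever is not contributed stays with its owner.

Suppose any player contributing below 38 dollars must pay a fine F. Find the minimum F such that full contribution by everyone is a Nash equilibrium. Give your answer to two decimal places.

Given the others contribute fully, the best deviation is to contribute 0 (any partial contribution still incurs the fine and gives up units whose private return 0.4000 is below 1).
Deviating from 38 to 0 saves 38 dollars but forfeits the deviator's share of the drop in the chores-and-supplies kitty: 3.2/8 × 38 = 15.20.
So the deviation gain is 38 − 15.20 = 22.80, and the fine must be at least 22.80 dollars to wipe it out.

22.80 dollars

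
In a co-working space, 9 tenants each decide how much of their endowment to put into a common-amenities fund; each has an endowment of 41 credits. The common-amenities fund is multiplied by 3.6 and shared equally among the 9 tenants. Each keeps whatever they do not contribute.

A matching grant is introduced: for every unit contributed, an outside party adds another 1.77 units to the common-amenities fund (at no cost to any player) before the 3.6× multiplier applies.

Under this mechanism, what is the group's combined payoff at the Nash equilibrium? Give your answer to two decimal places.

3679.67 credits

Under the mechanism each unit contributed yields 3.6 × 2.77 / 9 = 1.1080 back to its contributor per unit of net cost, which exceeds 1, making full contribution the dominant choice for everyone.
So the Nash equilibrium is full contribution by all 9; the group earns 3.6 × 2.77 × 369 = 3679.67.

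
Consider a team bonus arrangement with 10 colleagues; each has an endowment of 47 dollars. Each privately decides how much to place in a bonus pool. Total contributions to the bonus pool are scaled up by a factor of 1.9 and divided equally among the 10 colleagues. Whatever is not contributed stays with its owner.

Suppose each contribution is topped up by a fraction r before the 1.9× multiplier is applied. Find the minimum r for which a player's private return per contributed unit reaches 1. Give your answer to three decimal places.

With matching at rate r, one contributed unit becomes (1 + r) in the bonus pool and returns 1.9 × (1 + r) / 10 to the contributor.
Setting this equal to 1: 1 + r = 10/1.9 = 5.2632.
So the minimum matching rate is r = 5.2632 − 1 = 4.263.

4.263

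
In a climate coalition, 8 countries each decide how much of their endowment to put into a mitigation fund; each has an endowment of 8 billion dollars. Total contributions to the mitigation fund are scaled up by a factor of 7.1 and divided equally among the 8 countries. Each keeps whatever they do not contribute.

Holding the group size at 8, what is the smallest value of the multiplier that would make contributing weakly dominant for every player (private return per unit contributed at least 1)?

8

A contributed unit returns (multiplier)/8 to its contributor.
This reaches 1 exactly when the multiplier is 8.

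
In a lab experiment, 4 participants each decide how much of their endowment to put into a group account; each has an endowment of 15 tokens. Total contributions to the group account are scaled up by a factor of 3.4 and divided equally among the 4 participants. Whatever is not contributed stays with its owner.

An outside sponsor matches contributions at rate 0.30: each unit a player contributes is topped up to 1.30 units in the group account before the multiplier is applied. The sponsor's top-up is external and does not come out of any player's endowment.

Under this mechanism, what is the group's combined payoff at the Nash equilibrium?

The effective private return per unit is now 3.4 × 1.30 / 4 = 1.1050 > 1, so every player's dominant strategy flips to full contribution.
At the Nash equilibrium everyone contributes 15. Group total payoff = 3.4 × 1.30 × 60 = 265.20.

265.20 tokens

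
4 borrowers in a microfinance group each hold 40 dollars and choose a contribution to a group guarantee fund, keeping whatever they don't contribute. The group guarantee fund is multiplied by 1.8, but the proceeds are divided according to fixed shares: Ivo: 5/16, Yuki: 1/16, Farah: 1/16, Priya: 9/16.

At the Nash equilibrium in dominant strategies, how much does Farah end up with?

44.50 dollars

A player with share s gets back 1.8·s per unit contributed, so full contribution is dominant for anyone with s > 1/1.8 = 0.5556 and zero contribution is dominant for anyone below.
Only Priya (9/16) clears that bar, contributing 40; the remaining 3 contribute 0. Total contributed: 40.
Farah keeps 40 and receives 1.8 × 40 × 1/16 = 4.50 from the group guarantee fund, for a payoff of 44.50.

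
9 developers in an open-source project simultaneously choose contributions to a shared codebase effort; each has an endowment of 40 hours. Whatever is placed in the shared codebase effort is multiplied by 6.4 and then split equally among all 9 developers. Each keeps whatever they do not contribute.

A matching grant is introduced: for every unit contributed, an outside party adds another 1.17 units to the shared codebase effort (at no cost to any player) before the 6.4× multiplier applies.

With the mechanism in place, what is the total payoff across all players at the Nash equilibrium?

Under the mechanism each unit contributed yields 6.4 × 2.17 / 9 = 1.5431 back to its contributor per unit of net cost, which exceeds 1, making full contribution the dominant choice for everyone.
So the Nash equilibrium is full contribution by all 9; the group earns 6.4 × 2.17 × 360 = 4999.68.

4999.68 hours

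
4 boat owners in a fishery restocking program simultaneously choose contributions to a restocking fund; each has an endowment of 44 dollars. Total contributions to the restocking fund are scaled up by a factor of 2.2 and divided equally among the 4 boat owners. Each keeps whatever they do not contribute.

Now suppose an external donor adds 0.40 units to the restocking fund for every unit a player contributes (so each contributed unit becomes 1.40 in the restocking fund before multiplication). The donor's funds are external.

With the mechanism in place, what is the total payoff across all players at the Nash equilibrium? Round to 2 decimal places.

Even with the mechanism, each unit contributed returns only 2.2 × 1.40 / 4 = 0.7700 per unit of net cost, so contributing nothing is still dominant.
Everyone keeps their endowment and the group total is 4 × 44 = 176.

176.00 dollars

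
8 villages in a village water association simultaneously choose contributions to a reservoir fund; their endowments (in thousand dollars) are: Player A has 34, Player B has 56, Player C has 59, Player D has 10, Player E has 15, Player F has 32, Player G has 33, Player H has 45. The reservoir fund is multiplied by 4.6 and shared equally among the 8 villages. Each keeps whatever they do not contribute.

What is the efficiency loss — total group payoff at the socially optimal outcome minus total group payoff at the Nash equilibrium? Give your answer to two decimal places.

1022.40 thousand dollars

The private return per contributed unit is 4.6/8 = 0.5750 < 1 for every player regardless of endowment, so the Nash equilibrium is zero contribution and the group total is Σ E_j = 34 + 56 + 59 + 10 + 15 + 32 + 33 + 45 = 284.
Each contributed unit returns 4.600 to the group, so the social optimum is full contribution by everyone: group total = 4.600 × 284 = 1306.40.
Efficiency loss = (4.600 − 1) × 284 = 1022.40.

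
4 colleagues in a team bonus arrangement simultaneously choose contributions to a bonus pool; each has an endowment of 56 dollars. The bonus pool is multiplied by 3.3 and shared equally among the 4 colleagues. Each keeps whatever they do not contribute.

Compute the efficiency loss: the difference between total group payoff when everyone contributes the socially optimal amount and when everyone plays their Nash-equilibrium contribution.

515.20 dollars

Each contributed unit returns 3.3/4 = 0.8250 to its contributor — below 1 — so contributing 0 is dominant for every player. At the Nash equilibrium everyone keeps their 56, and the group total is 4 × 56 = 224.
Each contributed unit returns 3.300 to the group as a whole (0.8250 to each of 4 players), which exceeds 1, so the social optimum is full contribution: group total = 3.300 × 224 = 739.20.
Efficiency loss = 739.20 − 224 = 515.20.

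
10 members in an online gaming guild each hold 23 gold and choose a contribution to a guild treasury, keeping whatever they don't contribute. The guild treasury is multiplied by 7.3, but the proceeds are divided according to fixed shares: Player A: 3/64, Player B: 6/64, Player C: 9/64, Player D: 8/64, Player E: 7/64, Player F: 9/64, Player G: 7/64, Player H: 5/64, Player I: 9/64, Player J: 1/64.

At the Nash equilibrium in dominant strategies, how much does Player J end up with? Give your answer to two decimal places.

30.87 gold

A player with share s gets back 7.3·s per unit contributed, so full contribution is dominant for anyone with s > 1/7.3 = 0.1370 and zero contribution is dominant for anyone below.
Player C, Player F and Player I clear that bar, contributing 23 each; the remaining 7 contribute 0. Total contributed: 69.
Player J keeps 23 and receives 7.3 × 69 × 1/64 = 7.87 from the guild treasury, for a payoff of 30.87.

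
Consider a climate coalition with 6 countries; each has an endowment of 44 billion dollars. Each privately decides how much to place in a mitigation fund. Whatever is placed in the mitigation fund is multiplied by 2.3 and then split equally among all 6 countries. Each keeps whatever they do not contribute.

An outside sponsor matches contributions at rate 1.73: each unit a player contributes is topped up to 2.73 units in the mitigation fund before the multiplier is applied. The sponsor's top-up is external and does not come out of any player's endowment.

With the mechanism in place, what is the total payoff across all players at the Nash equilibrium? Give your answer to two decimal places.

With the mechanism, a contributed unit returns 2.3 × 2.73 / 6 = 1.0465 per unit of net cost to the contributor — now above 1 — so contributing fully is weakly dominant for every player.
So the Nash equilibrium is full contribution by all 6; the group earns 2.3 × 2.73 × 264 = 1657.66.

1657.66 billion dollars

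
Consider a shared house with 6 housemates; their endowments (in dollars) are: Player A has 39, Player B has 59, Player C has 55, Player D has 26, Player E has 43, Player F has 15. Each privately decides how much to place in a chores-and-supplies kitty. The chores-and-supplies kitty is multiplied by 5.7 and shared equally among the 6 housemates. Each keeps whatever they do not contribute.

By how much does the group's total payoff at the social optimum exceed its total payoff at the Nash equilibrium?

1113.90 dollars

The private return per contributed unit is 5.7/6 = 0.9500 < 1 for every player regardless of endowment, so the Nash equilibrium is zero contribution and the group total is Σ E_j = 39 + 59 + 55 + 26 + 43 + 15 = 237.
Each contributed unit returns 5.700 to the group, so the social optimum is full contribution by everyone: group total = 5.700 × 237 = 1350.90.
Efficiency loss = (5.700 − 1) × 237 = 1113.90.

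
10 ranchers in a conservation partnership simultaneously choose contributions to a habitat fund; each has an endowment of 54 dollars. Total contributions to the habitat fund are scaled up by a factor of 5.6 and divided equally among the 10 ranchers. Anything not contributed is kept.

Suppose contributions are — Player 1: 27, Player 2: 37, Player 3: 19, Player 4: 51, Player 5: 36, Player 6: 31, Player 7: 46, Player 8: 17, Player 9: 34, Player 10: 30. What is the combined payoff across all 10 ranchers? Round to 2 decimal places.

2048.80 dollars

Total contributed: 27 + 37 + 19 + 51 + 36 + 31 + 46 + 17 + 34 + 30 = 328; total kept: 10 × 54 − 328 = 212.
The habitat fund pays out 5.6 × 328 = 1836.80 in aggregate.
Group total = 212 + 1836.80 = 2048.80.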